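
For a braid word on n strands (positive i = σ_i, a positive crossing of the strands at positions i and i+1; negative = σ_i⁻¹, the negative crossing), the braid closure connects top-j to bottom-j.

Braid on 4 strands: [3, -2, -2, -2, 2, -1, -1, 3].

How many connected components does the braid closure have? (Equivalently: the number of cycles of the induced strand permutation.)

Track the strand permutation on 4 strands, starting from identity.
  step 1: s3 swaps positions 3,4 -> [1 2 4 3]
  step 2: s2^-1 swaps positions 2,3 -> [1 4 2 3]
  step 3: s2^-1 swaps positions 2,3 -> [1 2 4 3]
  step 4: s2^-1 swaps positions 2,3 -> [1 4 2 3]
  step 5: s2 swaps positions 2,3 -> [1 2 4 3]
  step 6: s1^-1 swaps positions 1,2 -> [2 1 4 3]
  step 7: s1^-1 swaps positions 1,2 -> [1 2 4 3]
  step 8: s3 swaps positions 3,4 -> [1 2 3 4]
Final permutation (position -> original strand): [1 2 3 4]
Closure components = cycle count of this permutation = 4.

Answer: 4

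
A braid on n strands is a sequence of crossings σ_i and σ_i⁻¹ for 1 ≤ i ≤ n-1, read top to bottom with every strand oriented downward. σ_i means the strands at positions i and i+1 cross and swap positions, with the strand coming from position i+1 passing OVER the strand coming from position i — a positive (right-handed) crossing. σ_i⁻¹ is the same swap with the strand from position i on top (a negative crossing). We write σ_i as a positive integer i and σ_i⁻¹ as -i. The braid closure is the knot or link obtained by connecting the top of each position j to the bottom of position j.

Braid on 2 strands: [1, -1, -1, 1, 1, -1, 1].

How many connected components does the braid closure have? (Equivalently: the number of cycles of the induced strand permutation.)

1

Derivation:
Track the strand permutation on 2 strands, starting from identity.
  step 1: s1 swaps positions 1,2 -> [2 1]
  step 2: s1^-1 swaps positions 1,2 -> [1 2]
  step 3: s1^-1 swaps positions 1,2 -> [2 1]
  step 4: s1 swaps positions 1,2 -> [1 2]
  step 5: s1 swaps positions 1,2 -> [2 1]
  step 6: s1^-1 swaps positions 1,2 -> [1 2]
  step 7: s1 swaps positions 1,2 -> [2 1]
Final permutation (position -> original strand): [2 1]
Closure components = cycle count of this permutation = 1.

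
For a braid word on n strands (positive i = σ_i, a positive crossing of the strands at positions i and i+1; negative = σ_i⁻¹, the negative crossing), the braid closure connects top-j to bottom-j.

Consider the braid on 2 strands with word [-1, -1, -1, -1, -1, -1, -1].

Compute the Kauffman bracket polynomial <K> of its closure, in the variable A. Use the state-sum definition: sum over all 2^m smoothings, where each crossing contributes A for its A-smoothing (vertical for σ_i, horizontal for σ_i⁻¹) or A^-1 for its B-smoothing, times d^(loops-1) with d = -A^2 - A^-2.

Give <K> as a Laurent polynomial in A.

Braid: s1^-1 s1^-1 s1^-1 s1^-1 s1^-1 s1^-1 s1^-1 on 2 strands, 7 crossings.
Writhe w = (#positive) - (#negative) = 0 - 7 = -7.
State-sum expansion of <K>. There are 2^7 = 128 states.
Each crossing splits two ways (0=vertical, 1=horizontal). The state's weight is A^(#A-smoothings - #B-smoothings) * d^(loops - 1).
Tabulate the states by total A-exponent and number of loops L (A-exp: L × count):
  A^7: L=7 ×1
  A^5: L=6 ×7
  A^3: L=5 ×21
  A^1: L=4 ×35
  A^-1: L=3 ×35
  A^-3: L=2 ×21
  A^-5: L=1 ×7
  A^-7: L=2 ×1
Each group contributes A^e * Σ count * d^(L-1):
Powers of d = -A^2 - A^-2: d^2 = A^4 + 2 + A^-4; d^3 = -A^6 - 3*A^2 - 3*A^-2 - A^-6; d^4 = A^8 + 4*A^4 + 6 + 4*A^-4 + A^-8; d^5 = -A^10 - 5*A^6 - 10*A^2 - 10*A^-2 - 5*A^-6 - A^-10; d^6 = A^12 + 6*A^8 + 15*A^4 + 20 + 15*A^-4 + 6*A^-8 + A^-12.
  A^7 * (d^6) = A^19 + 6*A^15 + 15*A^11 + 20*A^7 + 15*A^3 + 6*A^-1 + A^-5
  A^5 * (7*d^5) = -7*A^15 - 35*A^11 - 70*A^7 - 70*A^3 - 35*A^-1 - 7*A^-5
  A^3 * (21*d^4) = 21*A^11 + 84*A^7 + 126*A^3 + 84*A^-1 + 21*A^-5
  A^1 * (35*d^3) = -35*A^7 - 105*A^3 - 105*A^-1 - 35*A^-5
  A^-1 * (35*d^2) = 35*A^3 + 70*A^-1 + 35*A^-5
  A^-3 * (21*d) = -21*A^-1 - 21*A^-5
  A^-5 * (7) = 7*A^-5
  A^-7 * (d) = -A^-5 - A^-9
Summing the groups: <K> = A^19 - A^15 + A^11 - A^7 + A^3 - A^-1 - A^-9

Answer: A^19 - A^15 + A^11 - A^7 + A^3 - A^-1 - A^-9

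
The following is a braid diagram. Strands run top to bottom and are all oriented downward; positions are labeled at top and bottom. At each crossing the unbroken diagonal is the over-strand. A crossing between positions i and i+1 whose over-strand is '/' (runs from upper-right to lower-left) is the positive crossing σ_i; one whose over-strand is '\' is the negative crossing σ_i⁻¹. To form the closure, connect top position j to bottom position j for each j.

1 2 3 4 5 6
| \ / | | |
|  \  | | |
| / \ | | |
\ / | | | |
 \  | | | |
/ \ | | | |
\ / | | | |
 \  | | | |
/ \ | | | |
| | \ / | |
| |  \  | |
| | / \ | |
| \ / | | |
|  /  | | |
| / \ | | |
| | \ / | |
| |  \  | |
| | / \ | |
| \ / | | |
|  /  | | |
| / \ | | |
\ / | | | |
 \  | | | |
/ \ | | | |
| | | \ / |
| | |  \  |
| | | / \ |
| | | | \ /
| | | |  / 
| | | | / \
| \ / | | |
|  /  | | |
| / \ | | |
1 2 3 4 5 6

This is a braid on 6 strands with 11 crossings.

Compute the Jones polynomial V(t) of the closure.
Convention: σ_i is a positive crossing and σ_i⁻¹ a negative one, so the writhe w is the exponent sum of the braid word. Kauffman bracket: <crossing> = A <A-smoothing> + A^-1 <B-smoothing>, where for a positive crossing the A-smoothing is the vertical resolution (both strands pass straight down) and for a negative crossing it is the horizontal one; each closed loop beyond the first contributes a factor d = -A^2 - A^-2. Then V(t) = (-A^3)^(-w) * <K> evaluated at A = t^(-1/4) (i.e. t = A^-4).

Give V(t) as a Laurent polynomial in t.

t - 1 + 2*t^-1 - 3*t^-2 + 3*t^-3 - 2*t^-4 + 2*t^-5 - t^-6

Derivation:
Reading the diagram top to bottom ('/'-over between positions i,i+1 = s_i, '\'-over = s_i^-1): braid word = s2^-1 s1^-1 s1^-1 s3^-1 s2 s3^-1 s2 s1^-1 s4^-1 s5 s2.
The presented braid s2^-1 s1^-1 s1^-1 s3^-1 s2 s3^-1 s2 s1^-1 s4^-1 s5 s2 on 6 strands reduces by inverse Markov moves (closure unchanged at each step):
  Deconjugate: the word is γ·β·γ⁻¹ with γ = s2^-1 (prefix) and γ⁻¹ = s2 (suffix); strip both.
  Destabilize: the word has the form β·s5 where s5 occurs only as the final letter (β ∈ B_5); drop it and the last strand → 5 strands.
  Destabilize: the word has the form β·s4^-1 where s4^-1 occurs only as the final letter (β ∈ B_4); drop it and the last strand → 4 strands.
Reduced to β = s1^-1 s1^-1 s3^-1 s2 s3^-1 s2 s1^-1 on 4 strands, 7 crossings.
Compute on β:
Braid: s1^-1 s1^-1 s3^-1 s2 s3^-1 s2 s1^-1 on 4 strands, 7 crossings.
Writhe w = (#positive) - (#negative) = 2 - 5 = -3.
Enumerate smoothing states for the bracket polynomial. There are 2^7 = 128 states.
Each crossing splits two ways (0=vertical, 1=horizontal). The state's weight is A^(#A-smoothings - #B-smoothings) * d^(loops - 1).
Tabulate the states by total A-exponent and number of loops L (A-exp: L × count):
  A^7: L=5 ×1
  A^5: L=4 ×7
  A^3: L=3 ×20, L=5 ×1
  A^1: L=2 ×27, L=4 ×8
  A^-1: L=1 ×15, L=3 ×19, L=5 ×1
  A^-3: L=2 ×17, L=4 ×4
  A^-5: L=3 ×7
  A^-7: L=4 ×1
Each group contributes A^e * Σ count * d^(L-1):
Powers of d = -A^2 - A^-2: d^2 = A^4 + 2 + A^-4; d^3 = -A^6 - 3*A^2 - 3*A^-2 - A^-6; d^4 = A^8 + 4*A^4 + 6 + 4*A^-4 + A^-8.
  A^7 * (d^4) = A^15 + 4*A^11 + 6*A^7 + 4*A^3 + A^-1
  A^5 * (7*d^3) = -7*A^11 - 21*A^7 - 21*A^3 - 7*A^-1
  A^3 * (20*d^2 + d^4) = A^11 + 24*A^7 + 46*A^3 + 24*A^-1 + A^-5
  A^1 * (27*d + 8*d^3) = -8*A^7 - 51*A^3 - 51*A^-1 - 8*A^-5
  A^-1 * (15 + 19*d^2 + d^4) = A^7 + 23*A^3 + 59*A^-1 + 23*A^-5 + A^-9
  A^-3 * (17*d + 4*d^3) = -4*A^3 - 29*A^-1 - 29*A^-5 - 4*A^-9
  A^-5 * (7*d^2) = 7*A^-1 + 14*A^-5 + 7*A^-9
  A^-7 * (d^3) = -A^-1 - 3*A^-5 - 3*A^-9 - A^-13
Summing the groups: <K> = A^15 - 2*A^11 + 2*A^7 - 3*A^3 + 3*A^-1 - 2*A^-5 + A^-9 - A^-13
Normalise by the writhe: (-A^3)^(-w) = (-A^3)^(3) = -A^9, so f(A) = -A^9 * <K> = -A^24 + 2*A^20 - 2*A^16 + 3*A^12 - 3*A^8 + 2*A^4 - 1 + A^-4.
Substitute A = t^(-1/4), i.e. A^e → t^(-e/4): V(t) = t - 1 + 2*t^-1 - 3*t^-2 + 3*t^-3 - 2*t^-4 + 2*t^-5 - t^-6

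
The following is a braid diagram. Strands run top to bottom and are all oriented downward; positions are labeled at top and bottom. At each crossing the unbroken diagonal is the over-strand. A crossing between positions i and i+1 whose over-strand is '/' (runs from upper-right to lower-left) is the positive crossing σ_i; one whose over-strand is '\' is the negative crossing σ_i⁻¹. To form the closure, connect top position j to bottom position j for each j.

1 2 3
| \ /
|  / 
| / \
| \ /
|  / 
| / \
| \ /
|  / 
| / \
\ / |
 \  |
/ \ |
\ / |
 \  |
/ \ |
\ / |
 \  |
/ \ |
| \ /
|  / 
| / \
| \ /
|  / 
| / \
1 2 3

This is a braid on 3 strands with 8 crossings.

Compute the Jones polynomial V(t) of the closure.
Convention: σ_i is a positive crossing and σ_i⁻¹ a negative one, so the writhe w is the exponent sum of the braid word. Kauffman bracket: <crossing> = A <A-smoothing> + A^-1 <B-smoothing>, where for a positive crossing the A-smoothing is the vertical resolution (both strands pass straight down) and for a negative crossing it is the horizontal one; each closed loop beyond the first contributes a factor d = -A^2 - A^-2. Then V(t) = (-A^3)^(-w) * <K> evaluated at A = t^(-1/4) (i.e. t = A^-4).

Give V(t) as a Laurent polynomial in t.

Reading the diagram top to bottom ('/'-over between positions i,i+1 = s_i, '\'-over = s_i^-1): braid word = s2 s2 s2 s1^-1 s1^-1 s1^-1 s2 s2.
Braid: s2 s2 s2 s1^-1 s1^-1 s1^-1 s2 s2 on 3 strands, 8 crossings.
Writhe w = (#positive) - (#negative) = 5 - 3 = 2.
Enumerate smoothing states for the bracket polynomial. There are 2^8 = 256 states.
Each crossing splits two ways (0=vertical, 1=horizontal). The state's weight is A^(#A-smoothings - #B-smoothings) * d^(loops - 1).
Tabulate the states by total A-exponent and number of loops L (A-exp: L × count):
  A^8: L=4 ×1
  A^6: L=3 ×8
  A^4: L=2 ×18, L=4 ×10
  A^2: L=1 ×15, L=3 ×31, L=5 ×10
  A^0: L=2 ×35, L=4 ×30, L=6 ×5
  A^-2: L=3 ×40, L=5 ×15, L=7 ×1
  A^-4: L=4 ×25, L=6 ×3
  A^-6: L=5 ×8
  A^-8: L=6 ×1
Each group contributes A^e * Σ count * d^(L-1):
Powers of d = -A^2 - A^-2: d^2 = A^4 + 2 + A^-4; d^3 = -A^6 - 3*A^2 - 3*A^-2 - A^-6; d^4 = A^8 + 4*A^4 + 6 + 4*A^-4 + A^-8; d^5 = -A^10 - 5*A^6 - 10*A^2 - 10*A^-2 - 5*A^-6 - A^-10; d^6 = A^12 + 6*A^8 + 15*A^4 + 20 + 15*A^-4 + 6*A^-8 + A^-12.
  A^8 * (d^3) = -A^14 - 3*A^10 - 3*A^6 - A^2
  A^6 * (8*d^2) = 8*A^10 + 16*A^6 + 8*A^2
  A^4 * (18*d + 10*d^3) = -10*A^10 - 48*A^6 - 48*A^2 - 10*A^-2
  A^2 * (15 + 31*d^2 + 10*d^4) = 10*A^10 + 71*A^6 + 137*A^2 + 71*A^-2 + 10*A^-6
  A^0 * (35*d + 30*d^3 + 5*d^5) = -5*A^10 - 55*A^6 - 175*A^2 - 175*A^-2 - 55*A^-6 - 5*A^-10
  A^-2 * (40*d^2 + 15*d^4 + d^6) = A^10 + 21*A^6 + 115*A^2 + 190*A^-2 + 115*A^-6 + 21*A^-10 + A^-14
  A^-4 * (25*d^3 + 3*d^5) = -3*A^6 - 40*A^2 - 105*A^-2 - 105*A^-6 - 40*A^-10 - 3*A^-14
  A^-6 * (8*d^4) = 8*A^2 + 32*A^-2 + 48*A^-6 + 32*A^-10 + 8*A^-14
  A^-8 * (d^5) = -A^2 - 5*A^-2 - 10*A^-6 - 10*A^-10 - 5*A^-14 - A^-18
Summing the groups: <K> = -A^14 + A^10 - A^6 + 3*A^2 - 2*A^-2 + 3*A^-6 - 2*A^-10 + A^-14 - A^-18
Normalise by the writhe: (-A^3)^(-w) = (-A^3)^(-2) = A^-6, so f(A) = A^-6 * <K> = -A^8 + A^4 - 1 + 3*A^-4 - 2*A^-8 + 3*A^-12 - 2*A^-16 + A^-20 - A^-24.
Substitute A = t^(-1/4), i.e. A^e → t^(-e/4): V(t) = -t^6 + t^5 - 2*t^4 + 3*t^3 - 2*t^2 + 3*t - 1 + t^-1 - t^-2

Answer: -t^6 + t^5 - 2*t^4 + 3*t^3 - 2*t^2 + 3*t - 1 + t^-1 - t^-2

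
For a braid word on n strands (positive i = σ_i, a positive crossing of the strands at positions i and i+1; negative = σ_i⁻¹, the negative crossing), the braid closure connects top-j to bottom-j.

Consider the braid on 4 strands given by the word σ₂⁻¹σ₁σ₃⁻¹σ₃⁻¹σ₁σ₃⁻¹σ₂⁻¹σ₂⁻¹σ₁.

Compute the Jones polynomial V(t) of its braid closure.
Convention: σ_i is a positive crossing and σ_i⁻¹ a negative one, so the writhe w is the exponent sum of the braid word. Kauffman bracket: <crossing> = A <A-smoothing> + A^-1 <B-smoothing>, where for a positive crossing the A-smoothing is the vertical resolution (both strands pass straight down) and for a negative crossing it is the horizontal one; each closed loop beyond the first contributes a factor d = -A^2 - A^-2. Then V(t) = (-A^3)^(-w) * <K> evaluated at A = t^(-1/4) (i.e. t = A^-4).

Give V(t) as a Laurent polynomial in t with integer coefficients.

Braid: s2^-1 s1 s3^-1 s3^-1 s1 s3^-1 s2^-1 s2^-1 s1 on 4 strands, 9 crossings.
Writhe w = (#positive) - (#negative) = 3 - 6 = -3.
State-sum expansion of <K>. There are 2^9 = 512 states.
Each crossing splits two ways (0=vertical, 1=horizontal). The state's weight is A^(#A-smoothings - #B-smoothings) * d^(loops - 1).
Tabulate the states by total A-exponent and number of loops L (A-exp: L × count):
  A^9: L=6 ×1
  A^7: L=5 ×9
  A^5: L=4 ×35, L=6 ×1
  A^3: L=3 ×73, L=5 ×11
  A^1: L=2 ×81, L=4 ×44, L=6 ×1
  A^-1: L=1 ×39, L=3 ×77, L=5 ×10
  A^-3: L=2 ×55, L=4 ×28, L=6 ×1
  A^-5: L=3 ×32, L=5 ×4
  A^-7: L=4 ×9
  A^-9: L=5 ×1
Each group contributes A^e * Σ count * d^(L-1):
Powers of d = -A^2 - A^-2: d^2 = A^4 + 2 + A^-4; d^3 = -A^6 - 3*A^2 - 3*A^-2 - A^-6; d^4 = A^8 + 4*A^4 + 6 + 4*A^-4 + A^-8; d^5 = -A^10 - 5*A^6 - 10*A^2 - 10*A^-2 - 5*A^-6 - A^-10.
  A^9 * (d^5) = -A^19 - 5*A^15 - 10*A^11 - 10*A^7 - 5*A^3 - A^-1
  A^7 * (9*d^4) = 9*A^15 + 36*A^11 + 54*A^7 + 36*A^3 + 9*A^-1
  A^5 * (35*d^3 + d^5) = -A^15 - 40*A^11 - 115*A^7 - 115*A^3 - 40*A^-1 - A^-5
  A^3 * (73*d^2 + 11*d^4) = 11*A^11 + 117*A^7 + 212*A^3 + 117*A^-1 + 11*A^-5
  A^1 * (81*d + 44*d^3 + d^5) = -A^11 - 49*A^7 - 223*A^3 - 223*A^-1 - 49*A^-5 - A^-9
  A^-1 * (39 + 77*d^2 + 10*d^4) = 10*A^7 + 117*A^3 + 253*A^-1 + 117*A^-5 + 10*A^-9
  A^-3 * (55*d + 28*d^3 + d^5) = -A^7 - 33*A^3 - 149*A^-1 - 149*A^-5 - 33*A^-9 - A^-13
  A^-5 * (32*d^2 + 4*d^4) = 4*A^3 + 48*A^-1 + 88*A^-5 + 48*A^-9 + 4*A^-13
  A^-7 * (9*d^3) = -9*A^-1 - 27*A^-5 - 27*A^-9 - 9*A^-13
  A^-9 * (d^4) = A^-1 + 4*A^-5 + 6*A^-9 + 4*A^-13 + A^-17
Summing the groups: <K> = -A^19 + 3*A^15 - 4*A^11 + 6*A^7 - 7*A^3 + 6*A^-1 - 6*A^-5 + 3*A^-9 - 2*A^-13 + A^-17
Normalise by the writhe: (-A^3)^(-w) = (-A^3)^(3) = -A^9, so f(A) = -A^9 * <K> = A^28 - 3*A^24 + 4*A^20 - 6*A^16 + 7*A^12 - 6*A^8 + 6*A^4 - 3 + 2*A^-4 - A^-8.
Substitute A = t^(-1/4), i.e. A^e → t^(-e/4): V(t) = -t^2 + 2*t - 3 + 6*t^-1 - 6*t^-2 + 7*t^-3 - 6*t^-4 + 4*t^-5 - 3*t^-6 + t^-7

Answer: -t^2 + 2*t - 3 + 6*t^-1 - 6*t^-2 + 7*t^-3 - 6*t^-4 + 4*t^-5 - 3*t^-6 + t^-7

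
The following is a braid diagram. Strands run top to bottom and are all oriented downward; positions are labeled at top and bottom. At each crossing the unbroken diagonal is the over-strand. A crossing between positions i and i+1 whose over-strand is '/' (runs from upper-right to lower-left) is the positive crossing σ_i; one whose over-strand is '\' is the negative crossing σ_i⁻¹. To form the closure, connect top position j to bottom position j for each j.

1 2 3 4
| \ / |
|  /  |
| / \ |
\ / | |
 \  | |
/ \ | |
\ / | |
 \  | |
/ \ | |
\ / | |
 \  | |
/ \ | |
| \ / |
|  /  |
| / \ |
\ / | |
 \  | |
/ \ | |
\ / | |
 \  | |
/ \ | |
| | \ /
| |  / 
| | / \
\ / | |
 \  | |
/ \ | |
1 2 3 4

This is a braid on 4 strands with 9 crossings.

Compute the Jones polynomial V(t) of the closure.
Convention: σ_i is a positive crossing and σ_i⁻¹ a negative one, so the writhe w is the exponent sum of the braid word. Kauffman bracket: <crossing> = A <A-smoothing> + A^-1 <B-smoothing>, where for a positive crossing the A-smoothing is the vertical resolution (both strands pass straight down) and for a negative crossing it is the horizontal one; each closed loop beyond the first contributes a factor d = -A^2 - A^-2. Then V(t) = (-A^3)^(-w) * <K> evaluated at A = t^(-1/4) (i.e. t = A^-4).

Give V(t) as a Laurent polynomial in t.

1 - t^-1 + 3*t^-2 - 3*t^-3 + 3*t^-4 - 4*t^-5 + 3*t^-6 - 2*t^-7 + t^-8

Derivation:
Reading the diagram top to bottom ('/'-over between positions i,i+1 = s_i, '\'-over = s_i^-1): braid word = s2 s1^-1 s1^-1 s1^-1 s2 s1^-1 s1^-1 s3 s1^-1.
Braid: s2 s1^-1 s1^-1 s1^-1 s2 s1^-1 s1^-1 s3 s1^-1 on 4 strands, 9 crossings.
Writhe w = (#positive) - (#negative) = 3 - 6 = -3.
Computing the Kauffman bracket via state sum. There are 2^9 = 512 states.
For each crossing: s=0 is the vertical smoothing, s=1 horizontal. Crossing k contributes A^(sign_k * (1 - 2*s_k)); loop factor d = -A^2 - A^-2.
Tabulate the states by total A-exponent and number of loops L (A-exp: L × count):
  A^9: L=8 ×1
  A^7: L=7 ×9
  A^5: L=6 ×36
  A^3: L=5 ×84
  A^1: L=4 ×126
  A^-1: L=3 ×124, L=5 ×2
  A^-3: L=2 ×75, L=4 ×9
  A^-5: L=1 ×21, L=3 ×15
  A^-7: L=2 ×8, L=4 ×1
  A^-9: L=3 ×1
Each group contributes A^e * Σ count * d^(L-1):
Powers of d = -A^2 - A^-2: d^2 = A^4 + 2 + A^-4; d^3 = -A^6 - 3*A^2 - 3*A^-2 - A^-6; d^4 = A^8 + 4*A^4 + 6 + 4*A^-4 + A^-8; d^5 = -A^10 - 5*A^6 - 10*A^2 - 10*A^-2 - 5*A^-6 - A^-10; d^6 = A^12 + 6*A^8 + 15*A^4 + 20 + 15*A^-4 + 6*A^-8 + A^-12; d^7 = -A^14 - 7*A^10 - 21*A^6 - 35*A^2 - 35*A^-2 - 21*A^-6 - 7*A^-10 - A^-14.
  A^9 * (d^7) = -A^23 - 7*A^19 - 21*A^15 - 35*A^11 - 35*A^7 - 21*A^3 - 7*A^-1 - A^-5
  A^7 * (9*d^6) = 9*A^19 + 54*A^15 + 135*A^11 + 180*A^7 + 135*A^3 + 54*A^-1 + 9*A^-5
  A^5 * (36*d^5) = -36*A^15 - 180*A^11 - 360*A^7 - 360*A^3 - 180*A^-1 - 36*A^-5
  A^3 * (84*d^4) = 84*A^11 + 336*A^7 + 504*A^3 + 336*A^-1 + 84*A^-5
  A^1 * (126*d^3) = -126*A^7 - 378*A^3 - 378*A^-1 - 126*A^-5
  A^-1 * (124*d^2 + 2*d^4) = 2*A^7 + 132*A^3 + 260*A^-1 + 132*A^-5 + 2*A^-9
  A^-3 * (75*d + 9*d^3) = -9*A^3 - 102*A^-1 - 102*A^-5 - 9*A^-9
  A^-5 * (21 + 15*d^2) = 15*A^-1 + 51*A^-5 + 15*A^-9
  A^-7 * (8*d + d^3) = -A^-1 - 11*A^-5 - 11*A^-9 - A^-13
  A^-9 * (d^2) = A^-5 + 2*A^-9 + A^-13
Summing the groups: <K> = -A^23 + 2*A^19 - 3*A^15 + 4*A^11 - 3*A^7 + 3*A^3 - 3*A^-1 + A^-5 - A^-9
Normalise by the writhe: (-A^3)^(-w) = (-A^3)^(3) = -A^9, so f(A) = -A^9 * <K> = A^32 - 2*A^28 + 3*A^24 - 4*A^20 + 3*A^16 - 3*A^12 + 3*A^8 - A^4 + 1.
Substitute A = t^(-1/4), i.e. A^e → t^(-e/4): V(t) = 1 - t^-1 + 3*t^-2 - 3*t^-3 + 3*t^-4 - 4*t^-5 + 3*t^-6 - 2*t^-7 + t^-8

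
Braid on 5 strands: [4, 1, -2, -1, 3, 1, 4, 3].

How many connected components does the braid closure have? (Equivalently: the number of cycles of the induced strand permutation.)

1

Derivation:
Track the strand permutation on 5 strands, starting from identity.
  step 1: s4 swaps positions 4,5 -> [1 2 3 5 4]
  step 2: s1 swaps positions 1,2 -> [2 1 3 5 4]
  step 3: s2^-1 swaps positions 2,3 -> [2 3 1 5 4]
  step 4: s1^-1 swaps positions 1,2 -> [3 2 1 5 4]
  step 5: s3 swaps positions 3,4 -> [3 2 5 1 4]
  step 6: s1 swaps positions 1,2 -> [2 3 5 1 4]
  step 7: s4 swaps positions 4,5 -> [2 3 5 4 1]
  step 8: s3 swaps positions 3,4 -> [2 3 4 5 1]
Final permutation (position -> original strand): [2 3 4 5 1]
Closure components = cycle count of this permutation = 1.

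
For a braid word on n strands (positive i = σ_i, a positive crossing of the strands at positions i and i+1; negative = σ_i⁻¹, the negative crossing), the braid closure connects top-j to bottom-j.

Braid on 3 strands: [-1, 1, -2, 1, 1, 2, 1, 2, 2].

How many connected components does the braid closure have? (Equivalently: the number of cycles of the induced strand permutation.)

Track the strand permutation on 3 strands, starting from identity.
  step 1: s1^-1 swaps positions 1,2 -> [2 1 3]
  step 2: s1 swaps positions 1,2 -> [1 2 3]
  step 3: s2^-1 swaps positions 2,3 -> [1 3 2]
  step 4: s1 swaps positions 1,2 -> [3 1 2]
  step 5: s1 swaps positions 1,2 -> [1 3 2]
  step 6: s2 swaps positions 2,3 -> [1 2 3]
  step 7: s1 swaps positions 1,2 -> [2 1 3]
  step 8: s2 swaps positions 2,3 -> [2 3 1]
  step 9: s2 swaps positions 2,3 -> [2 1 3]
Final permutation (position -> original strand): [2 1 3]
Closure components = cycle count of this permutation = 2.

Answer: 2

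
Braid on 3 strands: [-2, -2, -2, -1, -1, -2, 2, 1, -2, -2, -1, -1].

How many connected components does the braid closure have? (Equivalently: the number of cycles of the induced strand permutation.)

Track the strand permutation on 3 strands, starting from identity.
  step 1: s2^-1 swaps positions 2,3 -> [1 3 2]
  step 2: s2^-1 swaps positions 2,3 -> [1 2 3]
  step 3: s2^-1 swaps positions 2,3 -> [1 3 2]
  step 4: s1^-1 swaps positions 1,2 -> [3 1 2]
  step 5: s1^-1 swaps positions 1,2 -> [1 3 2]
  step 6: s2^-1 swaps positions 2,3 -> [1 2 3]
  step 7: s2 swaps positions 2,3 -> [1 3 2]
  step 8: s1 swaps positions 1,2 -> [3 1 2]
  step 9: s2^-1 swaps positions 2,3 -> [3 2 1]
  step 10: s2^-1 swaps positions 2,3 -> [3 1 2]
  step 11: s1^-1 swaps positions 1,2 -> [1 3 2]
  step 12: s1^-1 swaps positions 1,2 -> [3 1 2]
Final permutation (position -> original strand): [3 1 2]
Closure components = cycle count of this permutation = 1.

Answer: 1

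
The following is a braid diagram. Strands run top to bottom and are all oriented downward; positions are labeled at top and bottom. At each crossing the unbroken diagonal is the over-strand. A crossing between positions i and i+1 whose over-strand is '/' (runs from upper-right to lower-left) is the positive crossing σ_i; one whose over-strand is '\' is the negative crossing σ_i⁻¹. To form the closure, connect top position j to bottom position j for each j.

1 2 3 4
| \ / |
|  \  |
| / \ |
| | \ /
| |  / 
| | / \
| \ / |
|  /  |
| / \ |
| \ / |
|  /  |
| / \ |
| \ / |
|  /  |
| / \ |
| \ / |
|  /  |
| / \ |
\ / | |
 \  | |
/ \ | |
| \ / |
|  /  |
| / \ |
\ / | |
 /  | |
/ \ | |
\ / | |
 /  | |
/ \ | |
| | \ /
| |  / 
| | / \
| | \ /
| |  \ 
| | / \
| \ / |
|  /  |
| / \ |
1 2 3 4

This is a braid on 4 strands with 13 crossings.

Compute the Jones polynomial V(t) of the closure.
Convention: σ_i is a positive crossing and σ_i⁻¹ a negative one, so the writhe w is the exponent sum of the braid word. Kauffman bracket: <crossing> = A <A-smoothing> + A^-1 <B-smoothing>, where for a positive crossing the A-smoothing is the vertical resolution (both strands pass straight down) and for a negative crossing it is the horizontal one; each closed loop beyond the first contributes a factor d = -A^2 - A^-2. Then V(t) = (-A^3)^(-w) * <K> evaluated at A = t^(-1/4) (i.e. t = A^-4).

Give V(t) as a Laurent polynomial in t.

Reading the diagram top to bottom ('/'-over between positions i,i+1 = s_i, '\'-over = s_i^-1): braid word = s2^-1 s3 s2 s2 s2 s2 s1^-1 s2 s1 s1 s3 s3^-1 s2.
The presented braid s2^-1 s3 s2 s2 s2 s2 s1^-1 s2 s1 s1 s3 s3^-1 s2 on 4 strands reduces by inverse Markov moves (closure unchanged at each step):
  Deconjugate: the word is γ·β·γ⁻¹ with γ = s2^-1 s3 (prefix) and γ⁻¹ = s3^-1 s2 (suffix); strip both.
  Destabilize: the word has the form β·s3 where s3 occurs only as the final letter (β ∈ B_3); drop it and the last strand → 3 strands.
Reduced to β = s2 s2 s2 s2 s1^-1 s2 s1 s1 on 3 strands, 8 crossings.
Compute on β:
Braid: s2 s2 s2 s2 s1^-1 s2 s1 s1 on 3 strands, 8 crossings.
Writhe w = (#positive) - (#negative) = 7 - 1 = 6.
Enumerate smoothing states for the bracket polynomial. There are 2^8 = 256 states.
For each crossing: s=0 is the vertical smoothing, s=1 horizontal. Crossing k contributes A^(sign_k * (1 - 2*s_k)); loop factor d = -A^2 - A^-2.
Tabulate the states by total A-exponent and number of loops L (A-exp: L × count):
  A^8: L=2 ×1
  A^6: L=1 ×5, L=3 ×3
  A^4: L=2 ×27, L=4 ×1
  A^2: L=1 ×18, L=3 ×38
  A^0: L=2 ×41, L=4 ×29
  A^-2: L=3 ×44, L=5 ×12
  A^-4: L=4 ×26, L=6 ×2
  A^-6: L=5 ×8
  A^-8: L=6 ×1
Each group contributes A^e * Σ count * d^(L-1):
Powers of d = -A^2 - A^-2: d^2 = A^4 + 2 + A^-4; d^3 = -A^6 - 3*A^2 - 3*A^-2 - A^-6; d^4 = A^8 + 4*A^4 + 6 + 4*A^-4 + A^-8; d^5 = -A^10 - 5*A^6 - 10*A^2 - 10*A^-2 - 5*A^-6 - A^-10.
  A^8 * (d) = -A^10 - A^6
  A^6 * (5 + 3*d^2) = 3*A^10 + 11*A^6 + 3*A^2
  A^4 * (27*d + d^3) = -A^10 - 30*A^6 - 30*A^2 - A^-2
  A^2 * (18 + 38*d^2) = 38*A^6 + 94*A^2 + 38*A^-2
  A^0 * (41*d + 29*d^3) = -29*A^6 - 128*A^2 - 128*A^-2 - 29*A^-6
  A^-2 * (44*d^2 + 12*d^4) = 12*A^6 + 92*A^2 + 160*A^-2 + 92*A^-6 + 12*A^-10
  A^-4 * (26*d^3 + 2*d^5) = -2*A^6 - 36*A^2 - 98*A^-2 - 98*A^-6 - 36*A^-10 - 2*A^-14
  A^-6 * (8*d^4) = 8*A^2 + 32*A^-2 + 48*A^-6 + 32*A^-10 + 8*A^-14
  A^-8 * (d^5) = -A^2 - 5*A^-2 - 10*A^-6 - 10*A^-10 - 5*A^-14 - A^-18
Summing the groups: <K> = A^10 - A^6 + 2*A^2 - 2*A^-2 + 3*A^-6 - 2*A^-10 + A^-14 - A^-18
Normalise by the writhe: (-A^3)^(-w) = (-A^3)^(-6) = A^-18, so f(A) = A^-18 * <K> = A^-8 - A^-12 + 2*A^-16 - 2*A^-20 + 3*A^-24 - 2*A^-28 + A^-32 - A^-36.
Substitute A = t^(-1/4), i.e. A^e → t^(-e/4): V(t) = -t^9 + t^8 - 2*t^7 + 3*t^6 - 2*t^5 + 2*t^4 - t^3 + t^2

Answer: -t^9 + t^8 - 2*t^7 + 3*t^6 - 2*t^5 + 2*t^4 - t^3 + t^2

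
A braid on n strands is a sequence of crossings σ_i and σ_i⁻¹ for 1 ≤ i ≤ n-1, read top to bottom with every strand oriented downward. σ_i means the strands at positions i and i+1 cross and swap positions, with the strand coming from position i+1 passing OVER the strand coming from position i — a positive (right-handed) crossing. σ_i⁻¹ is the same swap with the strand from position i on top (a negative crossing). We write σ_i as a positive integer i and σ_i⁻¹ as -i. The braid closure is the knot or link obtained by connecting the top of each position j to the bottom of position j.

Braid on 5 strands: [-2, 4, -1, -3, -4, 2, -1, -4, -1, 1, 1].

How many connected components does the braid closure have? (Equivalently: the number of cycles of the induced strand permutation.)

Track the strand permutation on 5 strands, starting from identity.
  step 1: s2^-1 swaps positions 2,3 -> [1 3 2 4 5]
  step 2: s4 swaps positions 4,5 -> [1 3 2 5 4]
  step 3: s1^-1 swaps positions 1,2 -> [3 1 2 5 4]
  step 4: s3^-1 swaps positions 3,4 -> [3 1 5 2 4]
  step 5: s4^-1 swaps positions 4,5 -> [3 1 5 4 2]
  step 6: s2 swaps positions 2,3 -> [3 5 1 4 2]
  step 7: s1^-1 swaps positions 1,2 -> [5 3 1 4 2]
  step 8: s4^-1 swaps positions 4,5 -> [5 3 1 2 4]
  step 9: s1^-1 swaps positions 1,2 -> [3 5 1 2 4]
  step 10: s1 swaps positions 1,2 -> [5 3 1 2 4]
  step 11: s1 swaps positions 1,2 -> [3 5 1 2 4]
Final permutation (position -> original strand): [3 5 1 2 4]
Closure components = cycle count of this permutation = 2.

Answer: 2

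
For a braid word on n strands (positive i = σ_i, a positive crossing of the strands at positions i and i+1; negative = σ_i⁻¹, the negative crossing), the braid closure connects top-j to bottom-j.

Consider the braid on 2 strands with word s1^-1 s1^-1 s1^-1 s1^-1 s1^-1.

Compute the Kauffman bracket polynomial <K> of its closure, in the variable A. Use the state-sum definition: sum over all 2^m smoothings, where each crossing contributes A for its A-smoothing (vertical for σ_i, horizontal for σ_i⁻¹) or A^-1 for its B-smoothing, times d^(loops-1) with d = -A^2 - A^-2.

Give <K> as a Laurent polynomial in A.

Braid: s1^-1 s1^-1 s1^-1 s1^-1 s1^-1 on 2 strands, 5 crossings.
Writhe w = (#positive) - (#negative) = 0 - 5 = -5.
Enumerate smoothing states for the bracket polynomial. There are 2^5 = 32 states.
Smooth each crossing (0=||, 1=⌣⌢); contribution A^(Σ sign_k(1-2s_k)) * d^(L-1).
  state 00000: A-exp=-5, loops=2, term = A^-5 * d^1
  state 00001: A-exp=-3, loops=1, term = A^-3 * d^0
  state 00010: A-exp=-3, loops=1, term = A^-3 * d^0
  state 00011: A-exp=-1, loops=2, term = A^-1 * d^1
  state 00100: A-exp=-3, loops=1, term = A^-3 * d^0
  state 00101: A-exp=-1, loops=2, term = A^-1 * d^1
  state 00110: A-exp=-1, loops=2, term = A^-1 * d^1
  state 00111: A-exp=+1, loops=3, term = A^1 * d^2
  state 01000: A-exp=-3, loops=1, term = A^-3 * d^0
  state 01001: A-exp=-1, loops=2, term = A^-1 * d^1
  state 01010: A-exp=-1, loops=2, term = A^-1 * d^1
  state 01011: A-exp=+1, loops=3, term = A^1 * d^2
  state 01100: A-exp=-1, loops=2, term = A^-1 * d^1
  state 01101: A-exp=+1, loops=3, term = A^1 * d^2
  state 01110: A-exp=+1, loops=3, term = A^1 * d^2
  state 01111: A-exp=+3, loops=4, term = A^3 * d^3
  state 10000: A-exp=-3, loops=1, term = A^-3 * d^0
  state 10001: A-exp=-1, loops=2, term = A^-1 * d^1
  state 10010: A-exp=-1, loops=2, term = A^-1 * d^1
  state 10011: A-exp=+1, loops=3, term = A^1 * d^2
  state 10100: A-exp=-1, loops=2, term = A^-1 * d^1
  state 10101: A-exp=+1, loops=3, term = A^1 * d^2
  state 10110: A-exp=+1, loops=3, term = A^1 * d^2
  state 10111: A-exp=+3, loops=4, term = A^3 * d^3
  state 11000: A-exp=-1, loops=2, term = A^-1 * d^1
  state 11001: A-exp=+1, loops=3, term = A^1 * d^2
  state 11010: A-exp=+1, loops=3, term = A^1 * d^2
  state 11011: A-exp=+3, loops=4, term = A^3 * d^3
  state 11100: A-exp=+1, loops=3, term = A^1 * d^2
  state 11101: A-exp=+3, loops=4, term = A^3 * d^3
  state 11110: A-exp=+3, loops=4, term = A^3 * d^3
  state 11111: A-exp=+5, loops=5, term = A^5 * d^4
Collect the terms by A-exponent (count of states per loop number):
Powers of d = -A^2 - A^-2: d^2 = A^4 + 2 + A^-4; d^3 = -A^6 - 3*A^2 - 3*A^-2 - A^-6; d^4 = A^8 + 4*A^4 + 6 + 4*A^-4 + A^-8.
  A^5 * (d^4) = A^13 + 4*A^9 + 6*A^5 + 4*A + A^-3
  A^3 * (5*d^3) = -5*A^9 - 15*A^5 - 15*A - 5*A^-3
  A^1 * (10*d^2) = 10*A^5 + 20*A + 10*A^-3
  A^-1 * (10*d) = -10*A - 10*A^-3
  A^-3 * (5) = 5*A^-3
  A^-5 * (d) = -A^-3 - A^-7
Summing the groups: <K> = A^13 - A^9 + A^5 - A - A^-7

Answer: A^13 - A^9 + A^5 - A - A^-7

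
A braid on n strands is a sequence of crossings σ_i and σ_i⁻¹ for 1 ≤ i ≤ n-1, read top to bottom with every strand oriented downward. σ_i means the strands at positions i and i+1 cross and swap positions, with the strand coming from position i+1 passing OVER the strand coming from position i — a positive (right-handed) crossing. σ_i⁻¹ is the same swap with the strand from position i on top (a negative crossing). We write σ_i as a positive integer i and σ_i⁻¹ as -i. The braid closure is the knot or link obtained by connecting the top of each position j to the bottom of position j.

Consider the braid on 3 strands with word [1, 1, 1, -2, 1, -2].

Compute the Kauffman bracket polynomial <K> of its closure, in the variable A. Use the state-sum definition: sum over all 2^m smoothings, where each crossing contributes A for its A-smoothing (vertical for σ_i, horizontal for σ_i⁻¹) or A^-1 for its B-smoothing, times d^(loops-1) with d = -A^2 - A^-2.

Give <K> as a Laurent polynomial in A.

A^10 - A^6 + 2*A^2 - 2*A^-2 + 2*A^-6 - 2*A^-10 + A^-14

Derivation:
Braid: s1 s1 s1 s2^-1 s1 s2^-1 on 3 strands, 6 crossings.
Writhe w = (#positive) - (#negative) = 4 - 2 = 2.
Enumerate smoothing states for the bracket polynomial. There are 2^6 = 64 states.
Smooth each crossing (0=||, 1=⌣⌢); contribution A^(Σ sign_k(1-2s_k)) * d^(L-1).
Tabulate the states by total A-exponent and number of loops L (A-exp: L × count):
  A^6: L=3 ×1
  A^4: L=2 ×6
  A^2: L=1 ×11, L=3 ×4
  A^0: L=2 ×19, L=4 ×1
  A^-2: L=3 ×15
  A^-4: L=4 ×6
  A^-6: L=5 ×1
Each group contributes A^e * Σ count * d^(L-1):
Powers of d = -A^2 - A^-2: d^2 = A^4 + 2 + A^-4; d^3 = -A^6 - 3*A^2 - 3*A^-2 - A^-6; d^4 = A^8 + 4*A^4 + 6 + 4*A^-4 + A^-8.
  A^6 * (d^2) = A^10 + 2*A^6 + A^2
  A^4 * (6*d) = -6*A^6 - 6*A^2
  A^2 * (11 + 4*d^2) = 4*A^6 + 19*A^2 + 4*A^-2
  A^0 * (19*d + d^3) = -A^6 - 22*A^2 - 22*A^-2 - A^-6
  A^-2 * (15*d^2) = 15*A^2 + 30*A^-2 + 15*A^-6
  A^-4 * (6*d^3) = -6*A^2 - 18*A^-2 - 18*A^-6 - 6*A^-10
  A^-6 * (d^4) = A^2 + 4*A^-2 + 6*A^-6 + 4*A^-10 + A^-14
Summing the groups: <K> = A^10 - A^6 + 2*A^2 - 2*A^-2 + 2*A^-6 - 2*A^-10 + A^-14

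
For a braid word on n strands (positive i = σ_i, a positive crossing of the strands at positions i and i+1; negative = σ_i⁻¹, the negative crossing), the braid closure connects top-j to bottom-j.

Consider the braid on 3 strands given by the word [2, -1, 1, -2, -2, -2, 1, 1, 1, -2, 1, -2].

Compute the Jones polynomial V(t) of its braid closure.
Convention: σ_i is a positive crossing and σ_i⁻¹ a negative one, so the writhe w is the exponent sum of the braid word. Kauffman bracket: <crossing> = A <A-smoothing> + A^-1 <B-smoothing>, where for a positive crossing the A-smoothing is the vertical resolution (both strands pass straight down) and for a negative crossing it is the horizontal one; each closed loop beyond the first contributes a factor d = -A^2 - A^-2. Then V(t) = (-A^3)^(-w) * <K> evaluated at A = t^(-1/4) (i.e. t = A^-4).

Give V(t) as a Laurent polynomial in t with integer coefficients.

t^4 - 2*t^3 + 3*t^2 - 4*t + 5 - 4*t^-1 + 3*t^-2 - 2*t^-3 + t^-4

Derivation:
The presented braid s2 s1^-1 s1 s2^-1 s2^-1 s2^-1 s1 s1 s1 s2^-1 s1 s2^-1 on 3 strands reduces by inverse Markov moves (closure unchanged at each step):
  Deconjugate: the word is γ·β·γ⁻¹ with γ = s2 s1^-1 (prefix) and γ⁻¹ = s1 s2^-1 (suffix); strip both.
Reduced to β = s1 s2^-1 s2^-1 s2^-1 s1 s1 s1 s2^-1 on 3 strands, 8 crossings.
Compute on β:
Braid: s1 s2^-1 s2^-1 s2^-1 s1 s1 s1 s2^-1 on 3 strands, 8 crossings.
Writhe w = (#positive) - (#negative) = 4 - 4 = 0.
Computing the Kauffman bracket via state sum. There are 2^8 = 256 states.
Smooth each crossing (0=||, 1=⌣⌢); contribution A^(Σ sign_k(1-2s_k)) * d^(L-1).
Tabulate the states by total A-exponent and number of loops L (A-exp: L × count):
  A^8: L=5 ×1
  A^6: L=4 ×8
  A^4: L=3 ×25, L=5 ×3
  A^2: L=2 ×37, L=4 ×18, L=6 ×1
  A^0: L=1 ×25, L=3 ×37, L=5 ×8
  A^-2: L=2 ×37, L=4 ×18, L=6 ×1
  A^-4: L=3 ×25, L=5 ×3
  A^-6: L=4 ×8
  A^-8: L=5 ×1
Each group contributes A^e * Σ count * d^(L-1):
Powers of d = -A^2 - A^-2: d^2 = A^4 + 2 + A^-4; d^3 = -A^6 - 3*A^2 - 3*A^-2 - A^-6; d^4 = A^8 + 4*A^4 + 6 + 4*A^-4 + A^-8; d^5 = -A^10 - 5*A^6 - 10*A^2 - 10*A^-2 - 5*A^-6 - A^-10.
  A^8 * (d^4) = A^16 + 4*A^12 + 6*A^8 + 4*A^4 + 1
  A^6 * (8*d^3) = -8*A^12 - 24*A^8 - 24*A^4 - 8
  A^4 * (25*d^2 + 3*d^4) = 3*A^12 + 37*A^8 + 68*A^4 + 37 + 3*A^-4
  A^2 * (37*d + 18*d^3 + d^5) = -A^12 - 23*A^8 - 101*A^4 - 101 - 23*A^-4 - A^-8
  A^0 * (25 + 37*d^2 + 8*d^4) = 8*A^8 + 69*A^4 + 147 + 69*A^-4 + 8*A^-8
  A^-2 * (37*d + 18*d^3 + d^5) = -A^8 - 23*A^4 - 101 - 101*A^-4 - 23*A^-8 - A^-12
  A^-4 * (25*d^2 + 3*d^4) = 3*A^4 + 37 + 68*A^-4 + 37*A^-8 + 3*A^-12
  A^-6 * (8*d^3) = -8 - 24*A^-4 - 24*A^-8 - 8*A^-12
  A^-8 * (d^4) = 1 + 4*A^-4 + 6*A^-8 + 4*A^-12 + A^-16
Summing the groups: <K> = A^16 - 2*A^12 + 3*A^8 - 4*A^4 + 5 - 4*A^-4 + 3*A^-8 - 2*A^-12 + A^-16
Normalise by the writhe: (-A^3)^(-w) = (-A^3)^(0) = 1, so f(A) = 1 * <K> = A^16 - 2*A^12 + 3*A^8 - 4*A^4 + 5 - 4*A^-4 + 3*A^-8 - 2*A^-12 + A^-16.
Substitute A = t^(-1/4), i.e. A^e → t^(-e/4): V(t) = t^4 - 2*t^3 + 3*t^2 - 4*t + 5 - 4*t^-1 + 3*t^-2 - 2*t^-3 + t^-4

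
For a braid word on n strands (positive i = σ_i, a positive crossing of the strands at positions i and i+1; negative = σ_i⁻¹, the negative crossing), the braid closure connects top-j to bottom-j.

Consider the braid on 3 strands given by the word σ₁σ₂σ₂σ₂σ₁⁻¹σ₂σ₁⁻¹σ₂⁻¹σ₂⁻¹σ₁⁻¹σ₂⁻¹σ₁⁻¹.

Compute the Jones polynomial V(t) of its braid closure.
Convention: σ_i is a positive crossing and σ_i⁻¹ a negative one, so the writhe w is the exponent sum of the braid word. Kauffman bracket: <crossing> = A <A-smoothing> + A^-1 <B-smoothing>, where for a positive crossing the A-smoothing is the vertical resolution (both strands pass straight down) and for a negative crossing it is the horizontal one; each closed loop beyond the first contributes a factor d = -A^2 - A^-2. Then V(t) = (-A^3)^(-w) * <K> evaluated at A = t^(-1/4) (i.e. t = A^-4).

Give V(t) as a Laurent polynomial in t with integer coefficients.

The presented braid s1 s2 s2 s2 s1^-1 s2 s1^-1 s2^-1 s2^-1 s1^-1 s2^-1 s1^-1 on 3 strands reduces by inverse Markov moves (closure unchanged at each step):
  Deconjugate: the word is γ·β·γ⁻¹ with γ = s1 s2 (prefix) and γ⁻¹ = s2^-1 s1^-1 (suffix); strip both.
Reduced to β = s2 s2 s1^-1 s2 s1^-1 s2^-1 s2^-1 s1^-1 on 3 strands, 8 crossings.
Compute on β:
Braid: s2 s2 s1^-1 s2 s1^-1 s2^-1 s2^-1 s1^-1 on 3 strands, 8 crossings.
Writhe w = (#positive) - (#negative) = 3 - 5 = -2.
Computing the Kauffman bracket via state sum. There are 2^8 = 256 states.
Smooth each crossing (0=||, 1=⌣⌢); contribution A^(Σ sign_k(1-2s_k)) * d^(L-1).
Tabulate the states by total A-exponent and number of loops L (A-exp: L × count):
  A^8: L=4 ×1
  A^6: L=3 ×8
  A^4: L=2 ×23, L=4 ×5
  A^2: L=1 ×22, L=3 ×33, L=5 ×1
  A^0: L=2 ×52, L=4 ×18
  A^-2: L=1 ×13, L=3 ×37, L=5 ×6
  A^-4: L=2 ×14, L=4 ×13, L=6 ×1
  A^-6: L=3 ×6, L=5 ×2
  A^-8: L=4 ×1
Each group contributes A^e * Σ count * d^(L-1):
Powers of d = -A^2 - A^-2: d^2 = A^4 + 2 + A^-4; d^3 = -A^6 - 3*A^2 - 3*A^-2 - A^-6; d^4 = A^8 + 4*A^4 + 6 + 4*A^-4 + A^-8; d^5 = -A^10 - 5*A^6 - 10*A^2 - 10*A^-2 - 5*A^-6 - A^-10.
  A^8 * (d^3) = -A^14 - 3*A^10 - 3*A^6 - A^2
  A^6 * (8*d^2) = 8*A^10 + 16*A^6 + 8*A^2
  A^4 * (23*d + 5*d^3) = -5*A^10 - 38*A^6 - 38*A^2 - 5*A^-2
  A^2 * (22 + 33*d^2 + d^4) = A^10 + 37*A^6 + 94*A^2 + 37*A^-2 + A^-6
  A^0 * (52*d + 18*d^3) = -18*A^6 - 106*A^2 - 106*A^-2 - 18*A^-6
  A^-2 * (13 + 37*d^2 + 6*d^4) = 6*A^6 + 61*A^2 + 123*A^-2 + 61*A^-6 + 6*A^-10
  A^-4 * (14*d + 13*d^3 + d^5) = -A^6 - 18*A^2 - 63*A^-2 - 63*A^-6 - 18*A^-10 - A^-14
  A^-6 * (6*d^2 + 2*d^4) = 2*A^2 + 14*A^-2 + 24*A^-6 + 14*A^-10 + 2*A^-14
  A^-8 * (d^3) = -A^-2 - 3*A^-6 - 3*A^-10 - A^-14
Summing the groups: <K> = -A^14 + A^10 - A^6 + 2*A^2 - A^-2 + 2*A^-6 - A^-10
Normalise by the writhe: (-A^3)^(-w) = (-A^3)^(2) = A^6, so f(A) = A^6 * <K> = -A^20 + A^16 - A^12 + 2*A^8 - A^4 + 2 - A^-4.
Substitute A = t^(-1/4), i.e. A^e → t^(-e/4): V(t) = -t + 2 - t^-1 + 2*t^-2 - t^-3 + t^-4 - t^-5

Answer: -t + 2 - t^-1 + 2*t^-2 - t^-3 + t^-4 - t^-5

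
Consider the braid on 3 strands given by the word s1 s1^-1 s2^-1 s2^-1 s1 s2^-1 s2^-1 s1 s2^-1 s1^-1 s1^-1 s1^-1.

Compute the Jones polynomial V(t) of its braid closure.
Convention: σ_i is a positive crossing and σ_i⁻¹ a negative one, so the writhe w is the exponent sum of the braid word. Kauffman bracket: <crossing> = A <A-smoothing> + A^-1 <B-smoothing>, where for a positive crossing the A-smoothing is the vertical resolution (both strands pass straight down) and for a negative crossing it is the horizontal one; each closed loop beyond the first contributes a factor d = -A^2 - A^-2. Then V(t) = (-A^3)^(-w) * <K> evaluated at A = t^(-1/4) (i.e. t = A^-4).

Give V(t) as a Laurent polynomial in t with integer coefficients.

2*t^-2 - 3*t^-3 + 6*t^-4 - 7*t^-5 + 7*t^-6 - 7*t^-7 + 5*t^-8 - 3*t^-9 + t^-10

Derivation:
The presented braid s1 s1^-1 s2^-1 s2^-1 s1 s2^-1 s2^-1 s1 s2^-1 s1^-1 s1^-1 s1^-1 on 3 strands reduces by inverse Markov moves (closure unchanged at each step):
  Deconjugate: the word is γ·β·γ⁻¹ with γ = s1 (prefix) and γ⁻¹ = s1^-1 (suffix); strip both.
Reduced to β = s1^-1 s2^-1 s2^-1 s1 s2^-1 s2^-1 s1 s2^-1 s1^-1 s1^-1 on 3 strands, 10 crossings.
Compute on β:
Braid: s1^-1 s2^-1 s2^-1 s1 s2^-1 s2^-1 s1 s2^-1 s1^-1 s1^-1 on 3 strands, 10 crossings.
Writhe w = (#positive) - (#negative) = 2 - 8 = -6.
State-sum expansion of <K>. There are 2^10 = 1024 states.
For each crossing: s=0 is the vertical smoothing, s=1 horizontal. Crossing k contributes A^(sign_k * (1 - 2*s_k)); loop factor d = -A^2 - A^-2.
Tabulate the states by total A-exponent and number of loops L (A-exp: L × count):
  A^10: L=7 ×1
  A^8: L=6 ×10
  A^6: L=5 ×44, L=7 ×1
  A^4: L=4 ×110, L=6 ×10
  A^2: L=3 ×166, L=5 ×44
  A^0: L=2 ×144, L=4 ×106, L=6 ×2
  A^-2: L=1 ×57, L=3 ×140, L=5 ×13
  A^-4: L=2 ×91, L=4 ×28, L=6 ×1
  A^-6: L=1 ×16, L=3 ×26, L=5 ×3
  A^-8: L=2 ×7, L=4 ×3
  A^-10: L=3 ×1
Each group contributes A^e * Σ count * d^(L-1):
Powers of d = -A^2 - A^-2: d^2 = A^4 + 2 + A^-4; d^3 = -A^6 - 3*A^2 - 3*A^-2 - A^-6; d^4 = A^8 + 4*A^4 + 6 + 4*A^-4 + A^-8; d^5 = -A^10 - 5*A^6 - 10*A^2 - 10*A^-2 - 5*A^-6 - A^-10; d^6 = A^12 + 6*A^8 + 15*A^4 + 20 + 15*A^-4 + 6*A^-8 + A^-12.
  A^10 * (d^6) = A^22 + 6*A^18 + 15*A^14 + 20*A^10 + 15*A^6 + 6*A^2 + A^-2
  A^8 * (10*d^5) = -10*A^18 - 50*A^14 - 100*A^10 - 100*A^6 - 50*A^2 - 10*A^-2
  A^6 * (44*d^4 + d^6) = A^18 + 50*A^14 + 191*A^10 + 284*A^6 + 191*A^2 + 50*A^-2 + A^-6
  A^4 * (110*d^3 + 10*d^5) = -10*A^14 - 160*A^10 - 430*A^6 - 430*A^2 - 160*A^-2 - 10*A^-6
  A^2 * (166*d^2 + 44*d^4) = 44*A^10 + 342*A^6 + 596*A^2 + 342*A^-2 + 44*A^-6
  A^0 * (144*d + 106*d^3 + 2*d^5) = -2*A^10 - 116*A^6 - 482*A^2 - 482*A^-2 - 116*A^-6 - 2*A^-10
  A^-2 * (57 + 140*d^2 + 13*d^4) = 13*A^6 + 192*A^2 + 415*A^-2 + 192*A^-6 + 13*A^-10
  A^-4 * (91*d + 28*d^3 + d^5) = -A^6 - 33*A^2 - 185*A^-2 - 185*A^-6 - 33*A^-10 - A^-14
  A^-6 * (16 + 26*d^2 + 3*d^4) = 3*A^2 + 38*A^-2 + 86*A^-6 + 38*A^-10 + 3*A^-14
  A^-8 * (7*d + 3*d^3) = -3*A^-2 - 16*A^-6 - 16*A^-10 - 3*A^-14
  A^-10 * (d^2) = A^-6 + 2*A^-10 + A^-14
Summing the groups: <K> = A^22 - 3*A^18 + 5*A^14 - 7*A^10 + 7*A^6 - 7*A^2 + 6*A^-2 - 3*A^-6 + 2*A^-10
Normalise by the writhe: (-A^3)^(-w) = (-A^3)^(6) = A^18, so f(A) = A^18 * <K> = A^40 - 3*A^36 + 5*A^32 - 7*A^28 + 7*A^24 - 7*A^20 + 6*A^16 - 3*A^12 + 2*A^8.
Substitute A = t^(-1/4), i.e. A^e → t^(-e/4): V(t) = 2*t^-2 - 3*t^-3 + 6*t^-4 - 7*t^-5 + 7*t^-6 - 7*t^-7 + 5*t^-8 - 3*t^-9 + t^-10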